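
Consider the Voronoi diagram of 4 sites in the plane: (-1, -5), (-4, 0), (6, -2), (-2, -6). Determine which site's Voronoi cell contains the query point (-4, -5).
Nearest site = (-2, -6)

The Voronoi cell of site s contains exactly those query points closer to s than to any other site. Compute squared distances from q = (-4, -5) to each site:
  (-2 − -4)² + (-6 − -5)² = 5
  (-1 − -4)² + (-5 − -5)² = 9
  (-4 − -4)² + (0 − -5)² = 25
  (6 − -4)² + (-2 − -5)² = 109
Minimum is attained by (-2, -6), so q lies in its Voronoi cell.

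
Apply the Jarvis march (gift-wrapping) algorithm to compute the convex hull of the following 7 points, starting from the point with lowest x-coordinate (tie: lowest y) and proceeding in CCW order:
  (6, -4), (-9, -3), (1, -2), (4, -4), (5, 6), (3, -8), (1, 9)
Hull (CCW) = [(-9, -3), (3, -8), (6, -4), (5, 6), (1, 9)]

Jarvis march: at each step, from the current hull vertex p, select the next vertex q as the point such that every other point lies strictly to the left of (or on) the directed line p → q. (Equivalently: for every other point r, the cross product (q − p) × (r − p) ≥ 0.)
Starting point (lowest x, tie lowest y): (-9, -3). Wrap until returning to start. Resulting hull: (-9, -3), (3, -8), (6, -4), (5, 6), (1, 9).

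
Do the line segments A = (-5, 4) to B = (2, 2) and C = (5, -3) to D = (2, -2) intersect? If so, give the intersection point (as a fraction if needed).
No (intersection of containing lines falls outside at least one segment)

Parametrize and solve: t = -11, s = 29. At least one of these is outside [0, 1], so the segments do not intersect.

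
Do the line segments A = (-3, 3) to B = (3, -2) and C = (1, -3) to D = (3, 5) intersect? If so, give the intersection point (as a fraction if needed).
Yes; intersection at (45/29, -23/29) (t = 22/29 on AB, s = 8/29 on CD)

Parametrize AB as A + t(B − A) = (-3 + 6 t, 3 + -5 t) and CD as C + s(D − C) = (1 + 2 s, -3 + 8 s). Solve the linear system for (t, s). Determinant = -58 ≠ 0, so a unique intersection of the containing lines exists. Solution: t = 22/29, s = 8/29 — both in [0, 1], so the segments cross. Intersection point: (45/29, -23/29).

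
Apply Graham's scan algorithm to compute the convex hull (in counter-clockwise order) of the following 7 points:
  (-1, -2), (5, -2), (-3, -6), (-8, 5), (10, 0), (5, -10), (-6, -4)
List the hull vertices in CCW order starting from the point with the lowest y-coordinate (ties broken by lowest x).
Hull (CCW) = [(5, -10), (10, 0), (-8, 5), (-6, -4), (-3, -6)]

Graham scan procedure:
  1. Find the pivot p₀ = point with lowest y (tie → lowest x): (5, -10).
  2. Sort the remaining points by polar angle around p₀.
  3. Walk through sorted points, maintaining a stack; pop the top while the last three entries make a non-left turn (cross product ≤ 0).
  4. Final stack is the convex hull in CCW order: (5, -10), (10, 0), (-8, 5), (-6, -4), (-3, -6).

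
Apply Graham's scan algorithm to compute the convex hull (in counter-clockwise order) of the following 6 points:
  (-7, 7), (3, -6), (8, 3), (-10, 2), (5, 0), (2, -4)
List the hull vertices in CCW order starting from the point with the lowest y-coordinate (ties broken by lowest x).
Hull (CCW) = [(3, -6), (8, 3), (-7, 7), (-10, 2)]

Graham scan procedure:
  1. Find the pivot p₀ = point with lowest y (tie → lowest x): (3, -6).
  2. Sort the remaining points by polar angle around p₀.
  3. Walk through sorted points, maintaining a stack; pop the top while the last three entries make a non-left turn (cross product ≤ 0).
  4. Final stack is the convex hull in CCW order: (3, -6), (8, 3), (-7, 7), (-10, 2).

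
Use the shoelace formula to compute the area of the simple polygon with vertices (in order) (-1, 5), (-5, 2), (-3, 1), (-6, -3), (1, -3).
Area = 31

Shoelace formula: Area = (1/2) |Σ_i (x_i · y_{i+1} − x_{i+1} · y_i)| (indices mod n). Compute each cross term:
  (-1)(2) − (-5)(5) = 23
  (-5)(1) − (-3)(2) = 1
  (-3)(-3) − (-6)(1) = 15
  (-6)(-3) − (1)(-3) = 21
  (1)(5) − (-1)(-3) = 2
Sum = 62, so (signed) Area = 62/2 = 31, |Area| = 31.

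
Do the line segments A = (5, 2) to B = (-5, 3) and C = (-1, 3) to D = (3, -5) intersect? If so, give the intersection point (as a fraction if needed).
Yes; intersection at (-15/19, 49/19) (t = 11/19 on AB, s = 1/19 on CD)

Parametrize AB as A + t(B − A) = (5 + -10 t, 2 + 1 t) and CD as C + s(D − C) = (-1 + 4 s, 3 + -8 s). Solve the linear system for (t, s). Determinant = -76 ≠ 0, so a unique intersection of the containing lines exists. Solution: t = 11/19, s = 1/19 — both in [0, 1], so the segments cross. Intersection point: (-15/19, 49/19).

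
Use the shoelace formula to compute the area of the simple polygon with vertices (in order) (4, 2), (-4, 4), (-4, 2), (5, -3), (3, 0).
Area = 49/2

Shoelace formula: Area = (1/2) |Σ_i (x_i · y_{i+1} − x_{i+1} · y_i)| (indices mod n). Compute each cross term:
  (4)(4) − (-4)(2) = 24
  (-4)(2) − (-4)(4) = 8
  (-4)(-3) − (5)(2) = 2
  (5)(0) − (3)(-3) = 9
  (3)(2) − (4)(0) = 6
Sum = 49, so (signed) Area = 49/2 = 49/2, |Area| = 49/2.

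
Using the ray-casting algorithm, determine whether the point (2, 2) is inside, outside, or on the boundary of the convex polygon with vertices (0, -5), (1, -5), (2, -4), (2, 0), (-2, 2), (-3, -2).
The point (2, 2) lies strictly outside the polygon

Cast a horizontal ray to the right from the query point and count how many polygon edges it crosses (each edge strictly once or zero times, handled with the usual half-open convention). 
Parity of crossings → even ⇒ outside.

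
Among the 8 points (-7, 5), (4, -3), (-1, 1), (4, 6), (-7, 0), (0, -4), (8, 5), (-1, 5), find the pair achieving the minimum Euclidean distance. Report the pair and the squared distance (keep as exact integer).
Pair = ((-1, 1), (-1, 5)); squared distance = 16

Compute all C(8, 2) = 28 pairwise squared distances (x_i − x_j)² + (y_i − y_j)². The minimum is 16, attained by the pair ((-1, 1), (-1, 5)).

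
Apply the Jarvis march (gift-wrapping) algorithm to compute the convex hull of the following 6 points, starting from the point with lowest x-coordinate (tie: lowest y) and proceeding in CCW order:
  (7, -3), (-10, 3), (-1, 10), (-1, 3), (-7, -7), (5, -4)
Hull (CCW) = [(-10, 3), (-7, -7), (5, -4), (7, -3), (-1, 10)]

Jarvis march: at each step, from the current hull vertex p, select the next vertex q as the point such that every other point lies strictly to the left of (or on) the directed line p → q. (Equivalently: for every other point r, the cross product (q − p) × (r − p) ≥ 0.)
Starting point (lowest x, tie lowest y): (-10, 3). Wrap until returning to start. Resulting hull: (-10, 3), (-7, -7), (5, -4), (7, -3), (-1, 10).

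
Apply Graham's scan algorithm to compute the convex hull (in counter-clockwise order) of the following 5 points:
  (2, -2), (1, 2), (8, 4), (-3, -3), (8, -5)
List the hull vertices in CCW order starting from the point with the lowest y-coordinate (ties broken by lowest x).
Hull (CCW) = [(8, -5), (8, 4), (1, 2), (-3, -3)]

Graham scan procedure:
  1. Find the pivot p₀ = point with lowest y (tie → lowest x): (8, -5).
  2. Sort the remaining points by polar angle around p₀.
  3. Walk through sorted points, maintaining a stack; pop the top while the last three entries make a non-left turn (cross product ≤ 0).
  4. Final stack is the convex hull in CCW order: (8, -5), (8, 4), (1, 2), (-3, -3).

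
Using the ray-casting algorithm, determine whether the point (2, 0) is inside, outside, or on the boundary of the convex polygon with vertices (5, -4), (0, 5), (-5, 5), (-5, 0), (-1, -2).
The point (2, 0) lies strictly inside the polygon

Cast a horizontal ray to the right from the query point and count how many polygon edges it crosses (each edge strictly once or zero times, handled with the usual half-open convention). 
Parity of crossings → odd ⇒ inside.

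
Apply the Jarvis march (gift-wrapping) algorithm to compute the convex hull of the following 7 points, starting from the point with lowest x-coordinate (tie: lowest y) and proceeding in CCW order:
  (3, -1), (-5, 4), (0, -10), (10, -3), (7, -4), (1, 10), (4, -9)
Hull (CCW) = [(-5, 4), (0, -10), (4, -9), (10, -3), (1, 10)]

Jarvis march: at each step, from the current hull vertex p, select the next vertex q as the point such that every other point lies strictly to the left of (or on) the directed line p → q. (Equivalently: for every other point r, the cross product (q − p) × (r − p) ≥ 0.)
Starting point (lowest x, tie lowest y): (-5, 4). Wrap until returning to start. Resulting hull: (-5, 4), (0, -10), (4, -9), (10, -3), (1, 10).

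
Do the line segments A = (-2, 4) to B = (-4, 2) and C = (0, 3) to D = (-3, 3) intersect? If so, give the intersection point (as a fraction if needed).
Yes; intersection at (-3, 3) (t = 1/2 on AB, s = 1 on CD)

Parametrize AB as A + t(B − A) = (-2 + -2 t, 4 + -2 t) and CD as C + s(D − C) = (0 + -3 s, 3 + 0 s). Solve the linear system for (t, s). Determinant = 6 ≠ 0, so a unique intersection of the containing lines exists. Solution: t = 1/2, s = 1 — both in [0, 1], so the segments cross. Intersection point: (-3, 3).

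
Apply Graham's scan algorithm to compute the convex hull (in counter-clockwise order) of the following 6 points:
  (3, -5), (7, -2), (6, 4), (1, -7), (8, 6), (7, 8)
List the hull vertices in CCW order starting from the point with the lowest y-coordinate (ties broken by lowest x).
Hull (CCW) = [(1, -7), (7, -2), (8, 6), (7, 8)]

Graham scan procedure:
  1. Find the pivot p₀ = point with lowest y (tie → lowest x): (1, -7).
  2. Sort the remaining points by polar angle around p₀.
  3. Walk through sorted points, maintaining a stack; pop the top while the last three entries make a non-left turn (cross product ≤ 0).
  4. Final stack is the convex hull in CCW order: (1, -7), (7, -2), (8, 6), (7, 8).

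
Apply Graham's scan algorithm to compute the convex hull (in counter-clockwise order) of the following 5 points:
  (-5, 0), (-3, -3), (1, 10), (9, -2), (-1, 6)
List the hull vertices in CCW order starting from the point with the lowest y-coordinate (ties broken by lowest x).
Hull (CCW) = [(-3, -3), (9, -2), (1, 10), (-5, 0)]

Graham scan procedure:
  1. Find the pivot p₀ = point with lowest y (tie → lowest x): (-3, -3).
  2. Sort the remaining points by polar angle around p₀.
  3. Walk through sorted points, maintaining a stack; pop the top while the last three entries make a non-left turn (cross product ≤ 0).
  4. Final stack is the convex hull in CCW order: (-3, -3), (9, -2), (1, 10), (-5, 0).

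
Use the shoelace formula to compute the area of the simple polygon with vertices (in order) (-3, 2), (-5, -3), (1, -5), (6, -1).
Area = 85/2

Shoelace formula: Area = (1/2) |Σ_i (x_i · y_{i+1} − x_{i+1} · y_i)| (indices mod n). Compute each cross term:
  (-3)(-3) − (-5)(2) = 19
  (-5)(-5) − (1)(-3) = 28
  (1)(-1) − (6)(-5) = 29
  (6)(2) − (-3)(-1) = 9
Sum = 85, so (signed) Area = 85/2 = 85/2, |Area| = 85/2.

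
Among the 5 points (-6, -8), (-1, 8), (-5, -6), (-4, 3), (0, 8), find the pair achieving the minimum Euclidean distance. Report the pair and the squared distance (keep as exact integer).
Pair = ((-1, 8), (0, 8)); squared distance = 1

Compute all C(5, 2) = 10 pairwise squared distances (x_i − x_j)² + (y_i − y_j)². The minimum is 1, attained by the pair ((-1, 8), (0, 8)).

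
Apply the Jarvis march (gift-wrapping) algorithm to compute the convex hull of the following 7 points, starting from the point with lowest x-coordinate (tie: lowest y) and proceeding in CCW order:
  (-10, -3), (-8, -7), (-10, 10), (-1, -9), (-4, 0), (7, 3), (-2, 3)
Hull (CCW) = [(-10, -3), (-8, -7), (-1, -9), (7, 3), (-10, 10)]

Jarvis march: at each step, from the current hull vertex p, select the next vertex q as the point such that every other point lies strictly to the left of (or on) the directed line p → q. (Equivalently: for every other point r, the cross product (q − p) × (r − p) ≥ 0.)
Starting point (lowest x, tie lowest y): (-10, -3). Wrap until returning to start. Resulting hull: (-10, -3), (-8, -7), (-1, -9), (7, 3), (-10, 10).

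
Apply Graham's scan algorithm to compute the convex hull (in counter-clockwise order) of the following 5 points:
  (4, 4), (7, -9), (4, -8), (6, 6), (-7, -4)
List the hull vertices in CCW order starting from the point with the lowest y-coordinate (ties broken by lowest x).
Hull (CCW) = [(7, -9), (6, 6), (-7, -4), (4, -8)]

Graham scan procedure:
  1. Find the pivot p₀ = point with lowest y (tie → lowest x): (7, -9).
  2. Sort the remaining points by polar angle around p₀.
  3. Walk through sorted points, maintaining a stack; pop the top while the last three entries make a non-left turn (cross product ≤ 0).
  4. Final stack is the convex hull in CCW order: (7, -9), (6, 6), (-7, -4), (4, -8).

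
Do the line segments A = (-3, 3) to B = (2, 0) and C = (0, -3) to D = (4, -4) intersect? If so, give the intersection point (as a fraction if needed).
No (intersection of containing lines falls outside at least one segment)

Parametrize and solve: t = 3, s = 3. At least one of these is outside [0, 1], so the segments do not intersect.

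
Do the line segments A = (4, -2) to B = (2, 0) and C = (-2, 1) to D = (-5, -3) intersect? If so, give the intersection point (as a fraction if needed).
No (intersection of containing lines falls outside at least one segment)

Parametrize and solve: t = 33/14, s = -3/7. At least one of these is outside [0, 1], so the segments do not intersect.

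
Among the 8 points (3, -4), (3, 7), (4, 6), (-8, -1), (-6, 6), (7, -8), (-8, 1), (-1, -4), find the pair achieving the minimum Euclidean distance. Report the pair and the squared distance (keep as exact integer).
Pair = ((3, 7), (4, 6)); squared distance = 2

Compute all C(8, 2) = 28 pairwise squared distances (x_i − x_j)² + (y_i − y_j)². The minimum is 2, attained by the pair ((3, 7), (4, 6)).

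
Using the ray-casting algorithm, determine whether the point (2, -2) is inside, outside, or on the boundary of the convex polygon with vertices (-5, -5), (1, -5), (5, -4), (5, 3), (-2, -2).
The point (2, -2) lies strictly inside the polygon

Cast a horizontal ray to the right from the query point and count how many polygon edges it crosses (each edge strictly once or zero times, handled with the usual half-open convention). 
Parity of crossings → odd ⇒ inside.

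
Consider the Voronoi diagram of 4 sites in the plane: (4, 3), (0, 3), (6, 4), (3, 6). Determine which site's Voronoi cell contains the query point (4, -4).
Nearest site = (4, 3)

The Voronoi cell of site s contains exactly those query points closer to s than to any other site. Compute squared distances from q = (4, -4) to each site:
  (4 − 4)² + (3 − -4)² = 49
  (0 − 4)² + (3 − -4)² = 65
  (6 − 4)² + (4 − -4)² = 68
  (3 − 4)² + (6 − -4)² = 101
Minimum is attained by (4, 3), so q lies in its Voronoi cell.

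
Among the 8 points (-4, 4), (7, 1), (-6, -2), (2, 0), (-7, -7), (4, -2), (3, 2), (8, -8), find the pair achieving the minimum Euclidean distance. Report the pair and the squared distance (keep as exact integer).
Pair = ((2, 0), (3, 2)); squared distance = 5

Compute all C(8, 2) = 28 pairwise squared distances (x_i − x_j)² + (y_i − y_j)². The minimum is 5, attained by the pair ((2, 0), (3, 2)).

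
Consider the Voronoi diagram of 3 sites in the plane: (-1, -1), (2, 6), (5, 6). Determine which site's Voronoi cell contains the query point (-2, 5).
Nearest site = (2, 6)

The Voronoi cell of site s contains exactly those query points closer to s than to any other site. Compute squared distances from q = (-2, 5) to each site:
  (2 − -2)² + (6 − 5)² = 17
  (-1 − -2)² + (-1 − 5)² = 37
  (5 − -2)² + (6 − 5)² = 50
Minimum is attained by (2, 6), so q lies in its Voronoi cell.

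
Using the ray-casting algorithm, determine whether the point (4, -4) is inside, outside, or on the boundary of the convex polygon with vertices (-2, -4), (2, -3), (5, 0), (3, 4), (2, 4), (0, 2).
The point (4, -4) lies strictly outside the polygon

Cast a horizontal ray to the right from the query point and count how many polygon edges it crosses (each edge strictly once or zero times, handled with the usual half-open convention). 
Parity of crossings → even ⇒ outside.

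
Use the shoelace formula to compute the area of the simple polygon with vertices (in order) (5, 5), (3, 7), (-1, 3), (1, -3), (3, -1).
Area = 32

Shoelace formula: Area = (1/2) |Σ_i (x_i · y_{i+1} − x_{i+1} · y_i)| (indices mod n). Compute each cross term:
  (5)(7) − (3)(5) = 20
  (3)(3) − (-1)(7) = 16
  (-1)(-3) − (1)(3) = 0
  (1)(-1) − (3)(-3) = 8
  (3)(5) − (5)(-1) = 20
Sum = 64, so (signed) Area = 64/2 = 32, |Area| = 32.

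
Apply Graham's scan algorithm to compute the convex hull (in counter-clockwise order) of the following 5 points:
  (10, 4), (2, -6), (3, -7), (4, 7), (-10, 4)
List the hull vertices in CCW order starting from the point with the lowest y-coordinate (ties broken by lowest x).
Hull (CCW) = [(3, -7), (10, 4), (4, 7), (-10, 4)]

Graham scan procedure:
  1. Find the pivot p₀ = point with lowest y (tie → lowest x): (3, -7).
  2. Sort the remaining points by polar angle around p₀.
  3. Walk through sorted points, maintaining a stack; pop the top while the last three entries make a non-left turn (cross product ≤ 0).
  4. Final stack is the convex hull in CCW order: (3, -7), (10, 4), (4, 7), (-10, 4).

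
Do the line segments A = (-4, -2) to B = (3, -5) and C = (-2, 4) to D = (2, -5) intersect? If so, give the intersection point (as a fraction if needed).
Yes; intersection at (30/17, -76/17) (t = 14/17 on AB, s = 16/17 on CD)

Parametrize AB as A + t(B − A) = (-4 + 7 t, -2 + -3 t) and CD as C + s(D − C) = (-2 + 4 s, 4 + -9 s). Solve the linear system for (t, s). Determinant = 51 ≠ 0, so a unique intersection of the containing lines exists. Solution: t = 14/17, s = 16/17 — both in [0, 1], so the segments cross. Intersection point: (30/17, -76/17).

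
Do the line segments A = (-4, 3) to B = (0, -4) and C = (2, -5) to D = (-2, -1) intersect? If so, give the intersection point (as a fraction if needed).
Yes; intersection at (-4/3, -5/3) (t = 2/3 on AB, s = 5/6 on CD)

Parametrize AB as A + t(B − A) = (-4 + 4 t, 3 + -7 t) and CD as C + s(D − C) = (2 + -4 s, -5 + 4 s). Solve the linear system for (t, s). Determinant = 12 ≠ 0, so a unique intersection of the containing lines exists. Solution: t = 2/3, s = 5/6 — both in [0, 1], so the segments cross. Intersection point: (-4/3, -5/3).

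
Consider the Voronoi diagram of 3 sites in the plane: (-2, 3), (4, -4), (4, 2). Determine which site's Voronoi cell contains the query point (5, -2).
Nearest site = (4, -4)

The Voronoi cell of site s contains exactly those query points closer to s than to any other site. Compute squared distances from q = (5, -2) to each site:
  (4 − 5)² + (-4 − -2)² = 5
  (4 − 5)² + (2 − -2)² = 17
  (-2 − 5)² + (3 − -2)² = 74
Minimum is attained by (4, -4), so q lies in its Voronoi cell.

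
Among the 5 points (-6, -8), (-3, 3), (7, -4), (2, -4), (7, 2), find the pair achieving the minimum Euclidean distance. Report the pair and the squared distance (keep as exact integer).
Pair = ((7, -4), (2, -4)); squared distance = 25

Compute all C(5, 2) = 10 pairwise squared distances (x_i − x_j)² + (y_i − y_j)². The minimum is 25, attained by the pair ((7, -4), (2, -4)).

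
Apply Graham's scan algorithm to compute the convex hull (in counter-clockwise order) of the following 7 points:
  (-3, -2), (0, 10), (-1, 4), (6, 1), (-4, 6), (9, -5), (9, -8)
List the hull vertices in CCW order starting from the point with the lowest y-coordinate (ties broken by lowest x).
Hull (CCW) = [(9, -8), (9, -5), (6, 1), (0, 10), (-4, 6), (-3, -2)]

Graham scan procedure:
  1. Find the pivot p₀ = point with lowest y (tie → lowest x): (9, -8).
  2. Sort the remaining points by polar angle around p₀.
  3. Walk through sorted points, maintaining a stack; pop the top while the last three entries make a non-left turn (cross product ≤ 0).
  4. Final stack is the convex hull in CCW order: (9, -8), (9, -5), (6, 1), (0, 10), (-4, 6), (-3, -2).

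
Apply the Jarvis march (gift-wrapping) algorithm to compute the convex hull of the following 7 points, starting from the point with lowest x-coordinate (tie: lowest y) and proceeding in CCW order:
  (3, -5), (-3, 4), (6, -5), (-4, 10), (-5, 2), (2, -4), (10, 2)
Hull (CCW) = [(-5, 2), (3, -5), (6, -5), (10, 2), (-4, 10)]

Jarvis march: at each step, from the current hull vertex p, select the next vertex q as the point such that every other point lies strictly to the left of (or on) the directed line p → q. (Equivalently: for every other point r, the cross product (q − p) × (r − p) ≥ 0.)
Starting point (lowest x, tie lowest y): (-5, 2). Wrap until returning to start. Resulting hull: (-5, 2), (3, -5), (6, -5), (10, 2), (-4, 10).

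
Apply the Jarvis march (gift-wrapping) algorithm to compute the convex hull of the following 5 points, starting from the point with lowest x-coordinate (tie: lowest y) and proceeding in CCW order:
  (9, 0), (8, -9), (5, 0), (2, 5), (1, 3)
Hull (CCW) = [(1, 3), (8, -9), (9, 0), (2, 5)]

Jarvis march: at each step, from the current hull vertex p, select the next vertex q as the point such that every other point lies strictly to the left of (or on) the directed line p → q. (Equivalently: for every other point r, the cross product (q − p) × (r − p) ≥ 0.)
Starting point (lowest x, tie lowest y): (1, 3). Wrap until returning to start. Resulting hull: (1, 3), (8, -9), (9, 0), (2, 5).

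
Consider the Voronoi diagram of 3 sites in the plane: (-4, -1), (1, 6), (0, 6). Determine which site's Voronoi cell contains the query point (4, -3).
Nearest site = (-4, -1)

The Voronoi cell of site s contains exactly those query points closer to s than to any other site. Compute squared distances from q = (4, -3) to each site:
  (-4 − 4)² + (-1 − -3)² = 68
  (1 − 4)² + (6 − -3)² = 90
  (0 − 4)² + (6 − -3)² = 97
Minimum is attained by (-4, -1), so q lies in its Voronoi cell.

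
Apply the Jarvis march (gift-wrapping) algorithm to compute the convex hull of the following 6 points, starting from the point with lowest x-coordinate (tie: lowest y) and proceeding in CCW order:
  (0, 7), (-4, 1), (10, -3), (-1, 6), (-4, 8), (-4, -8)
Hull (CCW) = [(-4, -8), (10, -3), (0, 7), (-4, 8)]

Jarvis march: at each step, from the current hull vertex p, select the next vertex q as the point such that every other point lies strictly to the left of (or on) the directed line p → q. (Equivalently: for every other point r, the cross product (q − p) × (r − p) ≥ 0.)
Starting point (lowest x, tie lowest y): (-4, -8). Wrap until returning to start. Resulting hull: (-4, -8), (10, -3), (0, 7), (-4, 8).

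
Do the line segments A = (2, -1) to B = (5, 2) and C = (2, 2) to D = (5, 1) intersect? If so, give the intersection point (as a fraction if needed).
Yes; intersection at (17/4, 5/4) (t = 3/4 on AB, s = 3/4 on CD)

Parametrize AB as A + t(B − A) = (2 + 3 t, -1 + 3 t) and CD as C + s(D − C) = (2 + 3 s, 2 + -1 s). Solve the linear system for (t, s). Determinant = 12 ≠ 0, so a unique intersection of the containing lines exists. Solution: t = 3/4, s = 3/4 — both in [0, 1], so the segments cross. Intersection point: (17/4, 5/4).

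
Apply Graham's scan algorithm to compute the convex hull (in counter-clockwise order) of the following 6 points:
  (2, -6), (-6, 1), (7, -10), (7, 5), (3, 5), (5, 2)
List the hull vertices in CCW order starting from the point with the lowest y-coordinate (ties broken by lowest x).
Hull (CCW) = [(7, -10), (7, 5), (3, 5), (-6, 1), (2, -6)]

Graham scan procedure:
  1. Find the pivot p₀ = point with lowest y (tie → lowest x): (7, -10).
  2. Sort the remaining points by polar angle around p₀.
  3. Walk through sorted points, maintaining a stack; pop the top while the last three entries make a non-left turn (cross product ≤ 0).
  4. Final stack is the convex hull in CCW order: (7, -10), (7, 5), (3, 5), (-6, 1), (2, -6).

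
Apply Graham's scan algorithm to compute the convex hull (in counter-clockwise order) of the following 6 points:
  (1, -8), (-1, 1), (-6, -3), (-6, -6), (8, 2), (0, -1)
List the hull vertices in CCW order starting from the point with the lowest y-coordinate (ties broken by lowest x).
Hull (CCW) = [(1, -8), (8, 2), (-1, 1), (-6, -3), (-6, -6)]

Graham scan procedure:
  1. Find the pivot p₀ = point with lowest y (tie → lowest x): (1, -8).
  2. Sort the remaining points by polar angle around p₀.
  3. Walk through sorted points, maintaining a stack; pop the top while the last three entries make a non-left turn (cross product ≤ 0).
  4. Final stack is the convex hull in CCW order: (1, -8), (8, 2), (-1, 1), (-6, -3), (-6, -6).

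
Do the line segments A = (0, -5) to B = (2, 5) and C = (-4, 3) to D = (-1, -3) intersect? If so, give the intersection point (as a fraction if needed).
No (intersection of containing lines falls outside at least one segment)

Parametrize and solve: t = 0, s = 4/3. At least one of these is outside [0, 1], so the segments do not intersect.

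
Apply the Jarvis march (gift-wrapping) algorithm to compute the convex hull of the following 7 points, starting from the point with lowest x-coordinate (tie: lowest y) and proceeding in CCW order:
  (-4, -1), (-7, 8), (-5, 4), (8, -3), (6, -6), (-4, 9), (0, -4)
Hull (CCW) = [(-7, 8), (-4, -1), (0, -4), (6, -6), (8, -3), (-4, 9)]

Jarvis march: at each step, from the current hull vertex p, select the next vertex q as the point such that every other point lies strictly to the left of (or on) the directed line p → q. (Equivalently: for every other point r, the cross product (q − p) × (r − p) ≥ 0.)
Starting point (lowest x, tie lowest y): (-7, 8). Wrap until returning to start. Resulting hull: (-7, 8), (-4, -1), (0, -4), (6, -6), (8, -3), (-4, 9).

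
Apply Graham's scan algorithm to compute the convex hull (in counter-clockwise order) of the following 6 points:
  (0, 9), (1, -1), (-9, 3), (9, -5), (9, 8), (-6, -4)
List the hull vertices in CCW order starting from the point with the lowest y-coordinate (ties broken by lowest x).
Hull (CCW) = [(9, -5), (9, 8), (0, 9), (-9, 3), (-6, -4)]

Graham scan procedure:
  1. Find the pivot p₀ = point with lowest y (tie → lowest x): (9, -5).
  2. Sort the remaining points by polar angle around p₀.
  3. Walk through sorted points, maintaining a stack; pop the top while the last three entries make a non-left turn (cross product ≤ 0).
  4. Final stack is the convex hull in CCW order: (9, -5), (9, 8), (0, 9), (-9, 3), (-6, -4).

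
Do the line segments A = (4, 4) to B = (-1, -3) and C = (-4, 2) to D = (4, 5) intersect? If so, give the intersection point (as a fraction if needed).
No (intersection of containing lines falls outside at least one segment)

Parametrize and solve: t = -8/41, s = 46/41. At least one of these is outside [0, 1], so the segments do not intersect.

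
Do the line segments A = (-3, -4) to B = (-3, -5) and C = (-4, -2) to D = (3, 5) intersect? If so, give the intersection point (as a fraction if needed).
No (intersection of containing lines falls outside at least one segment)

Parametrize and solve: t = -3, s = 1/7. At least one of these is outside [0, 1], so the segments do not intersect.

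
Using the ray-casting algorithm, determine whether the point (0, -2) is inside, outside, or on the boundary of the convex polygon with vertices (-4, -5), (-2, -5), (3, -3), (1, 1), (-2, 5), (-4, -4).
The point (0, -2) lies strictly inside the polygon

Cast a horizontal ray to the right from the query point and count how many polygon edges it crosses (each edge strictly once or zero times, handled with the usual half-open convention). 
Parity of crossings → odd ⇒ inside.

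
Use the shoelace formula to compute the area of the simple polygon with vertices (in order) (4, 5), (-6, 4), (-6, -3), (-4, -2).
Area = 38

Shoelace formula: Area = (1/2) |Σ_i (x_i · y_{i+1} − x_{i+1} · y_i)| (indices mod n). Compute each cross term:
  (4)(4) − (-6)(5) = 46
  (-6)(-3) − (-6)(4) = 42
  (-6)(-2) − (-4)(-3) = 0
  (-4)(5) − (4)(-2) = -12
Sum = 76, so (signed) Area = 76/2 = 38, |Area| = 38.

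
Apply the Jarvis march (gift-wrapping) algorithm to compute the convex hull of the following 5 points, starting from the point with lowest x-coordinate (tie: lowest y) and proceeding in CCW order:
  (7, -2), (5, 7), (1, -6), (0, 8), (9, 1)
Hull (CCW) = [(0, 8), (1, -6), (7, -2), (9, 1), (5, 7)]

Jarvis march: at each step, from the current hull vertex p, select the next vertex q as the point such that every other point lies strictly to the left of (or on) the directed line p → q. (Equivalently: for every other point r, the cross product (q − p) × (r − p) ≥ 0.)
Starting point (lowest x, tie lowest y): (0, 8). Wrap until returning to start. Resulting hull: (0, 8), (1, -6), (7, -2), (9, 1), (5, 7).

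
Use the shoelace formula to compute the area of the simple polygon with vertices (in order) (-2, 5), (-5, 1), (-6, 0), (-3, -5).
Area = 17

Shoelace formula: Area = (1/2) |Σ_i (x_i · y_{i+1} − x_{i+1} · y_i)| (indices mod n). Compute each cross term:
  (-2)(1) − (-5)(5) = 23
  (-5)(0) − (-6)(1) = 6
  (-6)(-5) − (-3)(0) = 30
  (-3)(5) − (-2)(-5) = -25
Sum = 34, so (signed) Area = 34/2 = 17, |Area| = 17.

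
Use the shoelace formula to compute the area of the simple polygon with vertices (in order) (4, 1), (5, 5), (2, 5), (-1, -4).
Area = 21

Shoelace formula: Area = (1/2) |Σ_i (x_i · y_{i+1} − x_{i+1} · y_i)| (indices mod n). Compute each cross term:
  (4)(5) − (5)(1) = 15
  (5)(5) − (2)(5) = 15
  (2)(-4) − (-1)(5) = -3
  (-1)(1) − (4)(-4) = 15
Sum = 42, so (signed) Area = 42/2 = 21, |Area| = 21.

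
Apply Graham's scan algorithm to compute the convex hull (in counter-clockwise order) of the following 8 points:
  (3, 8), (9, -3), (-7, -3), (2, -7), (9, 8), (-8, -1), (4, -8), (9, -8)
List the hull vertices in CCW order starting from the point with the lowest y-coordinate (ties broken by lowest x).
Hull (CCW) = [(4, -8), (9, -8), (9, 8), (3, 8), (-8, -1), (-7, -3)]

Graham scan procedure:
  1. Find the pivot p₀ = point with lowest y (tie → lowest x): (4, -8).
  2. Sort the remaining points by polar angle around p₀.
  3. Walk through sorted points, maintaining a stack; pop the top while the last three entries make a non-left turn (cross product ≤ 0).
  4. Final stack is the convex hull in CCW order: (4, -8), (9, -8), (9, 8), (3, 8), (-8, -1), (-7, -3).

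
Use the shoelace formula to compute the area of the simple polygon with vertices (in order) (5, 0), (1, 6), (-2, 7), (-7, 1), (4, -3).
Area = 64

Shoelace formula: Area = (1/2) |Σ_i (x_i · y_{i+1} − x_{i+1} · y_i)| (indices mod n). Compute each cross term:
  (5)(6) − (1)(0) = 30
  (1)(7) − (-2)(6) = 19
  (-2)(1) − (-7)(7) = 47
  (-7)(-3) − (4)(1) = 17
  (4)(0) − (5)(-3) = 15
Sum = 128, so (signed) Area = 128/2 = 64, |Area| = 64.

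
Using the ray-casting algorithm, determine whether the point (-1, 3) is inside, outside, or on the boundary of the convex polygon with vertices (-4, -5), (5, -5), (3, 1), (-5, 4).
The point (-1, 3) lies strictly outside the polygon

Cast a horizontal ray to the right from the query point and count how many polygon edges it crosses (each edge strictly once or zero times, handled with the usual half-open convention). 
Parity of crossings → even ⇒ outside.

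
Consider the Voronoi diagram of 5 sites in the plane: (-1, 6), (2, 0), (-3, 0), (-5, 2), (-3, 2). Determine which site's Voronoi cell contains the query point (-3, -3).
Nearest site = (-3, 0)

The Voronoi cell of site s contains exactly those query points closer to s than to any other site. Compute squared distances from q = (-3, -3) to each site:
  (-3 − -3)² + (0 − -3)² = 9
  (-3 − -3)² + (2 − -3)² = 25
  (-5 − -3)² + (2 − -3)² = 29
  (2 − -3)² + (0 − -3)² = 34
  (-1 − -3)² + (6 − -3)² = 85
Minimum is attained by (-3, 0), so q lies in its Voronoi cell.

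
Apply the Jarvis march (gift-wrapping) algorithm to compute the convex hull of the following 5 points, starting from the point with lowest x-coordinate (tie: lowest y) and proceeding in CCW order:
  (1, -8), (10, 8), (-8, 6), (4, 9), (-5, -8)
Hull (CCW) = [(-8, 6), (-5, -8), (1, -8), (10, 8), (4, 9)]

Jarvis march: at each step, from the current hull vertex p, select the next vertex q as the point such that every other point lies strictly to the left of (or on) the directed line p → q. (Equivalently: for every other point r, the cross product (q − p) × (r − p) ≥ 0.)
Starting point (lowest x, tie lowest y): (-8, 6). Wrap until returning to start. Resulting hull: (-8, 6), (-5, -8), (1, -8), (10, 8), (4, 9).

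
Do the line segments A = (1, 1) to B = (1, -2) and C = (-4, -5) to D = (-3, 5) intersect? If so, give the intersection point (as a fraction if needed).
No (intersection of containing lines falls outside at least one segment)

Parametrize and solve: t = -44/3, s = 5. At least one of these is outside [0, 1], so the segments do not intersect.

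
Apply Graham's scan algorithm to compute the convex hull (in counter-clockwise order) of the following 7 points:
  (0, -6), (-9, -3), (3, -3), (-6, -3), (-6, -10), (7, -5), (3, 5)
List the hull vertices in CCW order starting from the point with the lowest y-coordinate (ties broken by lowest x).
Hull (CCW) = [(-6, -10), (7, -5), (3, 5), (-9, -3)]

Graham scan procedure:
  1. Find the pivot p₀ = point with lowest y (tie → lowest x): (-6, -10).
  2. Sort the remaining points by polar angle around p₀.
  3. Walk through sorted points, maintaining a stack; pop the top while the last three entries make a non-left turn (cross product ≤ 0).
  4. Final stack is the convex hull in CCW order: (-6, -10), (7, -5), (3, 5), (-9, -3).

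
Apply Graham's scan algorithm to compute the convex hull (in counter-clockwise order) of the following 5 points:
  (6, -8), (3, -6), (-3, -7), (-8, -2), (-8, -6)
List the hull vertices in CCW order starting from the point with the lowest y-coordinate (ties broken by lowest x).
Hull (CCW) = [(6, -8), (3, -6), (-8, -2), (-8, -6), (-3, -7)]

Graham scan procedure:
  1. Find the pivot p₀ = point with lowest y (tie → lowest x): (6, -8).
  2. Sort the remaining points by polar angle around p₀.
  3. Walk through sorted points, maintaining a stack; pop the top while the last three entries make a non-left turn (cross product ≤ 0).
  4. Final stack is the convex hull in CCW order: (6, -8), (3, -6), (-8, -2), (-8, -6), (-3, -7).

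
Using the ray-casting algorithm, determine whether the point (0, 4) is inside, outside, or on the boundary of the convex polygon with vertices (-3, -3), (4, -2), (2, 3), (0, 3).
The point (0, 4) lies strictly outside the polygon

Cast a horizontal ray to the right from the query point and count how many polygon edges it crosses (each edge strictly once or zero times, handled with the usual half-open convention). 
Parity of crossings → even ⇒ outside.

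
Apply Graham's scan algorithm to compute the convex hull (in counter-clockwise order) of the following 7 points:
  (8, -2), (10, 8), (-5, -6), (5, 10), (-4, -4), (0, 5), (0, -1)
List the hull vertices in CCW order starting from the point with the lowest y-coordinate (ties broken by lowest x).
Hull (CCW) = [(-5, -6), (8, -2), (10, 8), (5, 10), (0, 5)]

Graham scan procedure:
  1. Find the pivot p₀ = point with lowest y (tie → lowest x): (-5, -6).
  2. Sort the remaining points by polar angle around p₀.
  3. Walk through sorted points, maintaining a stack; pop the top while the last three entries make a non-left turn (cross product ≤ 0).
  4. Final stack is the convex hull in CCW order: (-5, -6), (8, -2), (10, 8), (5, 10), (0, 5).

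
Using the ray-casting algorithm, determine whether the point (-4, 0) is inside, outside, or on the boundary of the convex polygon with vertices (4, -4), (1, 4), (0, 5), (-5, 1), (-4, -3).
The point (-4, 0) lies strictly inside the polygon

Cast a horizontal ray to the right from the query point and count how many polygon edges it crosses (each edge strictly once or zero times, handled with the usual half-open convention). 
Parity of crossings → odd ⇒ inside.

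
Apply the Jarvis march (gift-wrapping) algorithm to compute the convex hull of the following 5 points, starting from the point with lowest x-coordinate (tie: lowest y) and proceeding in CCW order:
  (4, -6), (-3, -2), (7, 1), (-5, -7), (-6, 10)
Hull (CCW) = [(-6, 10), (-5, -7), (4, -6), (7, 1)]

Jarvis march: at each step, from the current hull vertex p, select the next vertex q as the point such that every other point lies strictly to the left of (or on) the directed line p → q. (Equivalently: for every other point r, the cross product (q − p) × (r − p) ≥ 0.)
Starting point (lowest x, tie lowest y): (-6, 10). Wrap until returning to start. Resulting hull: (-6, 10), (-5, -7), (4, -6), (7, 1).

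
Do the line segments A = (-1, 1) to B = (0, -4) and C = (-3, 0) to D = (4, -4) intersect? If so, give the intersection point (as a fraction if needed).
Yes; intersection at (-16/31, -44/31) (t = 15/31 on AB, s = 11/31 on CD)

Parametrize AB as A + t(B − A) = (-1 + 1 t, 1 + -5 t) and CD as C + s(D − C) = (-3 + 7 s, 0 + -4 s). Solve the linear system for (t, s). Determinant = -31 ≠ 0, so a unique intersection of the containing lines exists. Solution: t = 15/31, s = 11/31 — both in [0, 1], so the segments cross. Intersection point: (-16/31, -44/31).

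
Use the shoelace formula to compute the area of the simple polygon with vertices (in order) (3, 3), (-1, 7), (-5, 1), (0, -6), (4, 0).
Area = 62

Shoelace formula: Area = (1/2) |Σ_i (x_i · y_{i+1} − x_{i+1} · y_i)| (indices mod n). Compute each cross term:
  (3)(7) − (-1)(3) = 24
  (-1)(1) − (-5)(7) = 34
  (-5)(-6) − (0)(1) = 30
  (0)(0) − (4)(-6) = 24
  (4)(3) − (3)(0) = 12
Sum = 124, so (signed) Area = 124/2 = 62, |Area| = 62.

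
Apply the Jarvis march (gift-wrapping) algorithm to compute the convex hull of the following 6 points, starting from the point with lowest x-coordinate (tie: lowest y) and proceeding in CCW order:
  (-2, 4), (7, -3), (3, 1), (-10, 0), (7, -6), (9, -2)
Hull (CCW) = [(-10, 0), (7, -6), (9, -2), (-2, 4)]

Jarvis march: at each step, from the current hull vertex p, select the next vertex q as the point such that every other point lies strictly to the left of (or on) the directed line p → q. (Equivalently: for every other point r, the cross product (q − p) × (r − p) ≥ 0.)
Starting point (lowest x, tie lowest y): (-10, 0). Wrap until returning to start. Resulting hull: (-10, 0), (7, -6), (9, -2), (-2, 4).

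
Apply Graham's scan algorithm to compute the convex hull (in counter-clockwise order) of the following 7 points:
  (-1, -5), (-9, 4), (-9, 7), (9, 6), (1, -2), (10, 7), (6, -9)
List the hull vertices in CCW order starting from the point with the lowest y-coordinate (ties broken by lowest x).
Hull (CCW) = [(6, -9), (10, 7), (-9, 7), (-9, 4), (-1, -5)]

Graham scan procedure:
  1. Find the pivot p₀ = point with lowest y (tie → lowest x): (6, -9).
  2. Sort the remaining points by polar angle around p₀.
  3. Walk through sorted points, maintaining a stack; pop the top while the last three entries make a non-left turn (cross product ≤ 0).
  4. Final stack is the convex hull in CCW order: (6, -9), (10, 7), (-9, 7), (-9, 4), (-1, -5).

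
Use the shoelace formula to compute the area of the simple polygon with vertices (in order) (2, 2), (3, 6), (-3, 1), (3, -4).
Area = 25

Shoelace formula: Area = (1/2) |Σ_i (x_i · y_{i+1} − x_{i+1} · y_i)| (indices mod n). Compute each cross term:
  (2)(6) − (3)(2) = 6
  (3)(1) − (-3)(6) = 21
  (-3)(-4) − (3)(1) = 9
  (3)(2) − (2)(-4) = 14
Sum = 50, so (signed) Area = 50/2 = 25, |Area| = 25.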